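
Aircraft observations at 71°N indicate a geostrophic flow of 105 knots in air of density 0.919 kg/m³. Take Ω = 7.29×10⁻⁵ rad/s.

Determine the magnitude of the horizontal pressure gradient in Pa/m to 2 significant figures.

6.8×10⁻³ Pa/m

Coriolis parameter at 71°N:
f = 2Ω sin φ = 2 × 7.29×10⁻⁵ × sin 71° = 1.38×10⁻⁴ s⁻¹
Wind speed in SI: 105 knots = 54.0 m/s
Geostrophic balance rearranged: |∂P/∂n| = f ρ V_g
|∂P/∂n| = 1.38×10⁻⁴ × 0.919 × 54.0 = 6.84×10⁻³ Pa/m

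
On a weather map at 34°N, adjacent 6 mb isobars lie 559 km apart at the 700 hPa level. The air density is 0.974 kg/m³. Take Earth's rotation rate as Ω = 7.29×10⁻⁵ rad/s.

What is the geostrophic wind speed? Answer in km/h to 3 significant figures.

48.7 km/h

Coriolis parameter at 34°N:
f = 2Ω sin φ = 2 × 7.29×10⁻⁵ × sin 34° = 8.15×10⁻⁵ s⁻¹
Pressure gradient: |∂P/∂n| = 600 Pa / 559000 m = 1.07×10⁻³ Pa/m
Geostrophic balance (pressure-gradient force = Coriolis force):
V_g = (1/(fρ)) |∂P/∂n| = 1.07×10⁻³ / (8.15×10⁻⁵ × 0.974) = 13.5 m/s
Converting: 13.5 m/s × 3.6 = 48.7 km/h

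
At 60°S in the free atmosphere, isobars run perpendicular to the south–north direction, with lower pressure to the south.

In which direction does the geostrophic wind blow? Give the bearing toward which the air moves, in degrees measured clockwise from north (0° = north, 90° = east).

The pressure-gradient force points toward the south (bearing 180°).
Geostrophic balance: in the Southern Hemisphere the Coriolis force deflects motion to the left, so the geostrophic wind blows 90° to the left of the pressure-gradient force (low pressure on the right).
Rotating 180° by 90° counterclockwise gives 090° — the wind blows toward the east.

090°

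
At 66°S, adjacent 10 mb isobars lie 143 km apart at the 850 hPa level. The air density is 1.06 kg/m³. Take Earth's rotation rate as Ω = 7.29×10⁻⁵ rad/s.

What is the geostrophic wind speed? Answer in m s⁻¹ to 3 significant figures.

Coriolis parameter at 66°S:
f = 2Ω sin φ = 2 × 7.29×10⁻⁵ × sin 66° = 1.33×10⁻⁴ s⁻¹
Pressure gradient: |∂P/∂n| = 1000 Pa / 143000 m = 6.99×10⁻³ Pa/m
Geostrophic balance (pressure-gradient force = Coriolis force):
V_g = (1/(fρ)) |∂P/∂n| = 6.99×10⁻³ / (1.33×10⁻⁴ × 1.06) = 49.5 m/s

49.5 m s⁻¹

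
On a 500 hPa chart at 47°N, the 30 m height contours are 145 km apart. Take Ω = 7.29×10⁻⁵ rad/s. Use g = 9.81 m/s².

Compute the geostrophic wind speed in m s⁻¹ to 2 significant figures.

Coriolis parameter at 47°N:
f = 2Ω sin φ = 2 × 7.29×10⁻⁵ × sin 47° = 1.07×10⁻⁴ s⁻¹
Height gradient: |∂Z/∂n| = 30 m / 145000 m = 2.07×10⁻⁴
On a pressure surface, geostrophic balance gives V_g = (g/f)|∂Z/∂n|:
V_g = 9.81 × 2.07×10⁻⁴ / 1.07×10⁻⁴ = 19.0 m/s

19 m s⁻¹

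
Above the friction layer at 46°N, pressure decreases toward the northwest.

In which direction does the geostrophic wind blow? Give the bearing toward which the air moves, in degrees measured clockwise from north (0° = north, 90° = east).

The pressure-gradient force points toward the northwest (bearing 315°).
Geostrophic balance: in the Northern Hemisphere the Coriolis force deflects motion to the right, so the geostrophic wind blows 90° to the right of the pressure-gradient force (low pressure on the left).
Rotating 315° by 90° clockwise gives 045° — the wind blows toward the northeast.

045°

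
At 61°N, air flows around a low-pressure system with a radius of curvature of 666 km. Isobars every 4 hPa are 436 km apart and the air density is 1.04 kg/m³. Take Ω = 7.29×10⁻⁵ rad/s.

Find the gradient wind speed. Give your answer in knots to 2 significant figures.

13 knots

Coriolis parameter at 61°N:
f = 2Ω sin φ = 2 × 7.29×10⁻⁵ × sin 61° = 1.28×10⁻⁴ s⁻¹
Pressure gradient: |∂P/∂n| = 400 Pa / 436000 m = 9.17×10⁻⁴ Pa/m
Geostrophic speed: V_g = |∂P/∂n|/(fρ) = 9.17×10⁻⁴/(1.28×10⁻⁴ × 1.04) = 6.92 m/s
Around a low, centrifugal force acts outward with Coriolis, so pressure-gradient force balances both:
(1/ρ)|∂P/∂n| = fV + V²/R  →  V² + fR·V − fR·V_g = 0
With fR = 1.28×10⁻⁴ × 666×10³ m = 84.9 m/s:
V = [−fR + √((fR)² + 4 fR V_g)]/2 = [−84.9 + √(84.9² + 4×84.9×6.92)]/2 = 6.43 m/s
Subgeostrophic (V < V_g = 6.92 m/s), as expected around a low.
Converting: 6.43 m/s × 1.944 = 13 knots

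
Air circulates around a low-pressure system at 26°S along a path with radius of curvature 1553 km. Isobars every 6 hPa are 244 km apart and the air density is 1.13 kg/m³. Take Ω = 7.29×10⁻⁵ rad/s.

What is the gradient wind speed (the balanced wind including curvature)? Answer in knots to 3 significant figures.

52.1 knots

Coriolis parameter at 26°S:
f = 2Ω sin φ = 2 × 7.29×10⁻⁵ × sin 26° = 6.39×10⁻⁵ s⁻¹
Pressure gradient: |∂P/∂n| = 600 Pa / 244000 m = 2.46×10⁻³ Pa/m
Geostrophic speed: V_g = |∂P/∂n|/(fρ) = 2.46×10⁻³/(6.39×10⁻⁵ × 1.13) = 34.0 m/s
Around a low, centrifugal force acts outward with Coriolis, so pressure-gradient force balances both:
(1/ρ)|∂P/∂n| = fV + V²/R  →  V² + fR·V − fR·V_g = 0
With fR = 6.39×10⁻⁵ × 1553×10³ m = 99.3 m/s:
V = [−fR + √((fR)² + 4 fR V_g)]/2 = [−99.3 + √(99.3² + 4×99.3×34)]/2 = 26.8 m/s
Subgeostrophic (V < V_g = 34 m/s), as expected around a low.
Converting: 26.8 m/s × 1.944 = 52.1 knots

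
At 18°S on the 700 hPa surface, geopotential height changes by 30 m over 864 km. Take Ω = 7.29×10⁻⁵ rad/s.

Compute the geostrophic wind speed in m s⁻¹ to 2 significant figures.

Coriolis parameter at 18°S:
f = 2Ω sin φ = 2 × 7.29×10⁻⁵ × sin 18° = 4.51×10⁻⁵ s⁻¹
Height gradient: |∂Z/∂n| = 30 m / 864000 m = 3.47×10⁻⁵
On a pressure surface, geostrophic balance gives V_g = (g/f)|∂Z/∂n|:
V_g = 9.81 × 3.47×10⁻⁵ / 4.51×10⁻⁵ = 7.56 m/s

7.6 m s⁻¹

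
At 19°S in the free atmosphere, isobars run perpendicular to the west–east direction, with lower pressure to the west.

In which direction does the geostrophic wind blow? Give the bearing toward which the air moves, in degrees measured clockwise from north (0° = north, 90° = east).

The pressure-gradient force points toward the west (bearing 270°).
Geostrophic balance: in the Southern Hemisphere the Coriolis force deflects motion to the left, so the geostrophic wind blows 90° to the left of the pressure-gradient force (low pressure on the right).
Rotating 270° by 90° counterclockwise gives 180° — the wind blows toward the south.

180°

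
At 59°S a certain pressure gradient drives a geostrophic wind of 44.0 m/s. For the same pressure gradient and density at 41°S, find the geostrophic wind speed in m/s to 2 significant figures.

57 m/s

With the same pressure gradient and density, V_g ∝ 1/f ∝ 1/sin φ.
V₂ = V₁ · sin φ₁ / sin φ₂ = 44.0 × sin 59° / sin 41°
V₂ = 44.0 × 0.8572/0.6561 = 57 m/s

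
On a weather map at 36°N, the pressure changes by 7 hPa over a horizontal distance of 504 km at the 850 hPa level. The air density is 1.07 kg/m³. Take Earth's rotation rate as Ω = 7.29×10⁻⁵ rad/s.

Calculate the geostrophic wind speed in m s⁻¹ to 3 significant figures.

15.1 m s⁻¹

Coriolis parameter at 36°N:
f = 2Ω sin φ = 2 × 7.29×10⁻⁵ × sin 36° = 8.57×10⁻⁵ s⁻¹
Pressure gradient: |∂P/∂n| = 700 Pa / 504000 m = 1.39×10⁻³ Pa/m
Geostrophic balance (pressure-gradient force = Coriolis force):
V_g = (1/(fρ)) |∂P/∂n| = 1.39×10⁻³ / (8.57×10⁻⁵ × 1.07) = 15.1 m/s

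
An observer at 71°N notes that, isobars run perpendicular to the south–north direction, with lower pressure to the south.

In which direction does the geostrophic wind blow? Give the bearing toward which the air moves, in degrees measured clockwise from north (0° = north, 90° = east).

The pressure-gradient force points toward the south (bearing 180°).
Geostrophic balance: in the Northern Hemisphere the Coriolis force deflects motion to the right, so the geostrophic wind blows 90° to the right of the pressure-gradient force (low pressure on the left).
Rotating 180° by 90° clockwise gives 270° — the wind blows toward the west.

270°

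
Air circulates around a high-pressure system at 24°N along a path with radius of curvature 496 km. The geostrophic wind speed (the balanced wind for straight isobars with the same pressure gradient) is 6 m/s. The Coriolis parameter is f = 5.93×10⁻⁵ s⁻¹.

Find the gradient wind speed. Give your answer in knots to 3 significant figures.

Around a high, pressure-gradient force acts outward with centrifugal, so Coriolis balances both:
fV = (1/ρ)|∂P/∂n| + V²/R  →  V² − fR·V + fR·V_g = 0
With fR = 5.93×10⁻⁵ × 496×10³ m = 29.4 m/s:
V = [fR − √((fR)² − 4 fR V_g)]/2 = [29.4 − √(29.4² − 4×29.4×6)]/2 = 8.4 m/s
Supergeostrophic (V > V_g = 6 m/s), as expected around a high.
Converting: 8.4 m/s × 1.944 = 16.3 knots

16.3 knots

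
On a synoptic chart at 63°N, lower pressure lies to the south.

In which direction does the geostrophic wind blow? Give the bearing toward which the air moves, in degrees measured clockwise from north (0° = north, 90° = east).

The pressure-gradient force points toward the south (bearing 180°).
Geostrophic balance: in the Northern Hemisphere the Coriolis force deflects motion to the right, so the geostrophic wind blows 90° to the right of the pressure-gradient force (low pressure on the left).
Rotating 180° by 90° clockwise gives 270° — the wind blows toward the west.

270°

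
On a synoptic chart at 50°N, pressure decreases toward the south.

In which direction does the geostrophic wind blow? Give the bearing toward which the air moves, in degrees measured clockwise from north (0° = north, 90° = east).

270°

The pressure-gradient force points toward the south (bearing 180°).
Geostrophic balance: in the Northern Hemisphere the Coriolis force deflects motion to the right, so the geostrophic wind blows 90° to the right of the pressure-gradient force (low pressure on the left).
Rotating 180° by 90° clockwise gives 270° — the wind blows toward the west.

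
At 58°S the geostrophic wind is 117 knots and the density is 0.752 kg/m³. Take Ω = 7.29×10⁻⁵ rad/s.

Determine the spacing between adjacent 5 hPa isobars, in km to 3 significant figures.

Coriolis parameter at 58°S:
f = 2Ω sin φ = 2 × 7.29×10⁻⁵ × sin 58° = 1.24×10⁻⁴ s⁻¹
Wind speed in SI: 117 knots = 60.2 m/s
Geostrophic balance rearranged: |∂P/∂n| = f ρ V_g
|∂P/∂n| = 1.24×10⁻⁴ × 0.752 × 60.2 = 5.60×10⁻³ Pa/m
Isobar spacing: Δn = ΔP/|∂P/∂n| = 500 Pa / 5.60×10⁻³ Pa/m = 89341 m ≈ 89.3 km

89.3 km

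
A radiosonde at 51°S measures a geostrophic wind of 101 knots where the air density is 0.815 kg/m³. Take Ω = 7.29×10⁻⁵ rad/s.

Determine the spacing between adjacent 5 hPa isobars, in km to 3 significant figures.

104 km

Coriolis parameter at 51°S:
f = 2Ω sin φ = 2 × 7.29×10⁻⁵ × sin 51° = 1.13×10⁻⁴ s⁻¹
Wind speed in SI: 101 knots = 52.0 m/s
Geostrophic balance rearranged: |∂P/∂n| = f ρ V_g
|∂P/∂n| = 1.13×10⁻⁴ × 0.815 × 52.0 = 4.80×10⁻³ Pa/m
Isobar spacing: Δn = ΔP/|∂P/∂n| = 500 Pa / 4.80×10⁻³ Pa/m = 104206 m ≈ 104 km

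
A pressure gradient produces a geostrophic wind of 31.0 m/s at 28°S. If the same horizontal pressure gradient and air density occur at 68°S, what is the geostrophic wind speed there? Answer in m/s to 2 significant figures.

With the same pressure gradient and density, V_g ∝ 1/f ∝ 1/sin φ.
V₂ = V₁ · sin φ₁ / sin φ₂ = 31.0 × sin 28° / sin 68°
V₂ = 31.0 × 0.4695/0.9272 = 16 m/s

16 m/s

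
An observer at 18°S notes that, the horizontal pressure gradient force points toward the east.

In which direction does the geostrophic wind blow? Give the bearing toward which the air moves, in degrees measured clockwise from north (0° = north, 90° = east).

000°

The pressure-gradient force points toward the east (bearing 090°).
Geostrophic balance: in the Southern Hemisphere the Coriolis force deflects motion to the left, so the geostrophic wind blows 90° to the left of the pressure-gradient force (low pressure on the right).
Rotating 090° by 90° counterclockwise gives 000° — the wind blows toward the north.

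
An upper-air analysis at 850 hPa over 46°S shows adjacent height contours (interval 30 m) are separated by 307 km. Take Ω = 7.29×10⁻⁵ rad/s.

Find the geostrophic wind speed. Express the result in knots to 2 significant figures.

18 knots

Coriolis parameter at 46°S:
f = 2Ω sin φ = 2 × 7.29×10⁻⁵ × sin 46° = 1.05×10⁻⁴ s⁻¹
Height gradient: |∂Z/∂n| = 30 m / 307000 m = 9.77×10⁻⁵
On a pressure surface, geostrophic balance gives V_g = (g/f)|∂Z/∂n|:
V_g = 9.81 × 9.77×10⁻⁵ / 1.05×10⁻⁴ = 9.14 m/s
Converting: 9.14 m/s × 1.944 = 18 knots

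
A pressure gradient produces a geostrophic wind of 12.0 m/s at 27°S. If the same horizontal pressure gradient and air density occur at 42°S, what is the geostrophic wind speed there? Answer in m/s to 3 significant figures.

8.14 m/s

With the same pressure gradient and density, V_g ∝ 1/f ∝ 1/sin φ.
V₂ = V₁ · sin φ₁ / sin φ₂ = 12.0 × sin 27° / sin 42°
V₂ = 12.0 × 0.4540/0.6691 = 8.14 m/s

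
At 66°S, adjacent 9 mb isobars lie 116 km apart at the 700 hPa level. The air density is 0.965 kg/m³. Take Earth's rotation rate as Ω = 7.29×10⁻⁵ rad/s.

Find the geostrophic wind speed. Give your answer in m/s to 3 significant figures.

60.4 m/s

Coriolis parameter at 66°S:
f = 2Ω sin φ = 2 × 7.29×10⁻⁵ × sin 66° = 1.33×10⁻⁴ s⁻¹
Pressure gradient: |∂P/∂n| = 900 Pa / 116000 m = 7.76×10⁻³ Pa/m
Geostrophic balance (pressure-gradient force = Coriolis force):
V_g = (1/(fρ)) |∂P/∂n| = 7.76×10⁻³ / (1.33×10⁻⁴ × 0.965) = 60.4 m/s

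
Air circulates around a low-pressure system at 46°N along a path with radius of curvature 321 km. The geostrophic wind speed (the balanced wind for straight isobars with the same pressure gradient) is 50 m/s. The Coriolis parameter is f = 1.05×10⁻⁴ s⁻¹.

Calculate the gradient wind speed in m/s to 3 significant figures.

27.5 m/s

Around a low, centrifugal force acts outward with Coriolis, so pressure-gradient force balances both:
(1/ρ)|∂P/∂n| = fV + V²/R  →  V² + fR·V − fR·V_g = 0
With fR = 1.05×10⁻⁴ × 321×10³ m = 33.7 m/s:
V = [−fR + √((fR)² + 4 fR V_g)]/2 = [−33.7 + √(33.7² + 4×33.7×50)]/2 = 27.5 m/s
Subgeostrophic (V < V_g = 50 m/s), as expected around a low.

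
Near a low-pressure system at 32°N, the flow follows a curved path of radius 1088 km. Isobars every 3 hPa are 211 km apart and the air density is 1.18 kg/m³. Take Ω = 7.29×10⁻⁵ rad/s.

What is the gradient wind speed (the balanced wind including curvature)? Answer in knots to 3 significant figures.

26.1 knots

Coriolis parameter at 32°N:
f = 2Ω sin φ = 2 × 7.29×10⁻⁵ × sin 32° = 7.73×10⁻⁵ s⁻¹
Pressure gradient: |∂P/∂n| = 300 Pa / 211000 m = 1.42×10⁻³ Pa/m
Geostrophic speed: V_g = |∂P/∂n|/(fρ) = 1.42×10⁻³/(7.73×10⁻⁵ × 1.18) = 15.6 m/s
Around a low, centrifugal force acts outward with Coriolis, so pressure-gradient force balances both:
(1/ρ)|∂P/∂n| = fV + V²/R  →  V² + fR·V − fR·V_g = 0
With fR = 7.73×10⁻⁵ × 1088×10³ m = 84.1 m/s:
V = [−fR + √((fR)² + 4 fR V_g)]/2 = [−84.1 + √(84.1² + 4×84.1×15.6)]/2 = 13.4 m/s
Subgeostrophic (V < V_g = 15.6 m/s), as expected around a low.
Converting: 13.4 m/s × 1.944 = 26.1 knots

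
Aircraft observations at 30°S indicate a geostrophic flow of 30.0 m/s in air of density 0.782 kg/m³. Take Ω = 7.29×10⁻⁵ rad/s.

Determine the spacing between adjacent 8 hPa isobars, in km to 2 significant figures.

470 km

Coriolis parameter at 30°S:
f = 2Ω sin φ = 2 × 7.29×10⁻⁵ × sin 30° = 7.29×10⁻⁵ s⁻¹
Geostrophic balance rearranged: |∂P/∂n| = f ρ V_g
|∂P/∂n| = 7.29×10⁻⁵ × 0.782 × 30.0 = 1.71×10⁻³ Pa/m
Isobar spacing: Δn = ΔP/|∂P/∂n| = 800 Pa / 1.71×10⁻³ Pa/m = 467772 m ≈ 470 km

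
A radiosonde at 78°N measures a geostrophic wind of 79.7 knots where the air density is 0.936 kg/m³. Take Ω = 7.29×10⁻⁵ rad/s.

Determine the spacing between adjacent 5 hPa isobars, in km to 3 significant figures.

Coriolis parameter at 78°N:
f = 2Ω sin φ = 2 × 7.29×10⁻⁵ × sin 78° = 1.43×10⁻⁴ s⁻¹
Wind speed in SI: 79.7 knots = 41.0 m/s
Geostrophic balance rearranged: |∂P/∂n| = f ρ V_g
|∂P/∂n| = 1.43×10⁻⁴ × 0.936 × 41.0 = 5.47×10⁻³ Pa/m
Isobar spacing: Δn = ΔP/|∂P/∂n| = 500 Pa / 5.47×10⁻³ Pa/m = 91356 m ≈ 91.4 km

91.4 km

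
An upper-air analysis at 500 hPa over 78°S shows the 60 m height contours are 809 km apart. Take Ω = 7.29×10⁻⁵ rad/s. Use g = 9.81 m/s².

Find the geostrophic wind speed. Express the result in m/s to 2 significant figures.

5.1 m/s

Coriolis parameter at 78°S:
f = 2Ω sin φ = 2 × 7.29×10⁻⁵ × sin 78° = 1.43×10⁻⁴ s⁻¹
Height gradient: |∂Z/∂n| = 60 m / 809000 m = 7.42×10⁻⁵
On a pressure surface, geostrophic balance gives V_g = (g/f)|∂Z/∂n|:
V_g = 9.81 × 7.42×10⁻⁵ / 1.43×10⁻⁴ = 5.10 m/s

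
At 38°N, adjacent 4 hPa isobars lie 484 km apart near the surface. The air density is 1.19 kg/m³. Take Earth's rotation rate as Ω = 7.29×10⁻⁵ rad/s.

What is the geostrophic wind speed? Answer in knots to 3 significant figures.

15.0 knots

Coriolis parameter at 38°N:
f = 2Ω sin φ = 2 × 7.29×10⁻⁵ × sin 38° = 8.98×10⁻⁵ s⁻¹
Pressure gradient: |∂P/∂n| = 400 Pa / 484000 m = 8.26×10⁻⁴ Pa/m
Geostrophic balance (pressure-gradient force = Coriolis force):
V_g = (1/(fρ)) |∂P/∂n| = 8.26×10⁻⁴ / (8.98×10⁻⁵ × 1.19) = 7.74 m/s
Converting: 7.74 m/s × 1.944 = 15.0 knots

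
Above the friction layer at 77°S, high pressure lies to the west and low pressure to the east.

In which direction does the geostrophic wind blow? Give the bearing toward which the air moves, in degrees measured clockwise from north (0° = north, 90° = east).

The pressure-gradient force points toward the east (bearing 090°).
Geostrophic balance: in the Southern Hemisphere the Coriolis force deflects motion to the left, so the geostrophic wind blows 90° to the left of the pressure-gradient force (low pressure on the right).
Rotating 090° by 90° counterclockwise gives 000° — the wind blows toward the north.

000°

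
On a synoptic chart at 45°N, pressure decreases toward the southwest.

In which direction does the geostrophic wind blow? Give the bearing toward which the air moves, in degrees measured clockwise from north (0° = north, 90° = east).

315°

The pressure-gradient force points toward the southwest (bearing 225°).
Geostrophic balance: in the Northern Hemisphere the Coriolis force deflects motion to the right, so the geostrophic wind blows 90° to the right of the pressure-gradient force (low pressure on the left).
Rotating 225° by 90° clockwise gives 315° — the wind blows toward the northwest.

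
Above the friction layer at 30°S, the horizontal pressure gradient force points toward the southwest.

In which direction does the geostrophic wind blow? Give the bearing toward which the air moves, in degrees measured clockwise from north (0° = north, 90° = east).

135°

The pressure-gradient force points toward the southwest (bearing 225°).
Geostrophic balance: in the Southern Hemisphere the Coriolis force deflects motion to the left, so the geostrophic wind blows 90° to the left of the pressure-gradient force (low pressure on the right).
Rotating 225° by 90° counterclockwise gives 135° — the wind blows toward the southeast.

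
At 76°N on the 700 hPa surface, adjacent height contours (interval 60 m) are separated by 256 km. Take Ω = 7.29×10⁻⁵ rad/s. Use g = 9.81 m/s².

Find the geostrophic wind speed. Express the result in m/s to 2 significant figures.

Coriolis parameter at 76°N:
f = 2Ω sin φ = 2 × 7.29×10⁻⁵ × sin 76° = 1.41×10⁻⁴ s⁻¹
Height gradient: |∂Z/∂n| = 60 m / 256000 m = 2.34×10⁻⁴
On a pressure surface, geostrophic balance gives V_g = (g/f)|∂Z/∂n|:
V_g = 9.81 × 2.34×10⁻⁴ / 1.41×10⁻⁴ = 16.3 m/s

16 m/s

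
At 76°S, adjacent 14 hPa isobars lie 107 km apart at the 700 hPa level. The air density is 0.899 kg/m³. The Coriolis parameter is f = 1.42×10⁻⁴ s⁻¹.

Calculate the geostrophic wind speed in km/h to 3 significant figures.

Pressure gradient: |∂P/∂n| = 1400 Pa / 107000 m = 1.31×10⁻² Pa/m
Geostrophic balance (pressure-gradient force = Coriolis force):
V_g = (1/(fρ)) |∂P/∂n| = 1.31×10⁻² / (1.42×10⁻⁴ × 0.899) = 102 m/s
Converting: 102 m/s × 3.6 = 369 km/h

369 km/h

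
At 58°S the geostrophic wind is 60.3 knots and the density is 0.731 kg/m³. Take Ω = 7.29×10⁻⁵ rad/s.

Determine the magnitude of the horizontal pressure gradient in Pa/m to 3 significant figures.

2.80×10⁻³ Pa/m

Coriolis parameter at 58°S:
f = 2Ω sin φ = 2 × 7.29×10⁻⁵ × sin 58° = 1.24×10⁻⁴ s⁻¹
Wind speed in SI: 60.3 knots = 31.0 m/s
Geostrophic balance rearranged: |∂P/∂n| = f ρ V_g
|∂P/∂n| = 1.24×10⁻⁴ × 0.731 × 31.0 = 2.80×10⁻³ Pa/m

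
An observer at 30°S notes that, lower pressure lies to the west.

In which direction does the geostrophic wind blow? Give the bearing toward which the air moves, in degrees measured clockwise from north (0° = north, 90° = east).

The pressure-gradient force points toward the west (bearing 270°).
Geostrophic balance: in the Southern Hemisphere the Coriolis force deflects motion to the left, so the geostrophic wind blows 90° to the left of the pressure-gradient force (low pressure on the right).
Rotating 270° by 90° counterclockwise gives 180° — the wind blows toward the south.

180°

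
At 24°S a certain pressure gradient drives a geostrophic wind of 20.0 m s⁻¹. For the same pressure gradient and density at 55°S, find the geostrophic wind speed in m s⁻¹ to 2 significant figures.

9.9 m s⁻¹

With the same pressure gradient and density, V_g ∝ 1/f ∝ 1/sin φ.
V₂ = V₁ · sin φ₁ / sin φ₂ = 20.0 × sin 24° / sin 55°
V₂ = 20.0 × 0.4067/0.8192 = 9.9 m s⁻¹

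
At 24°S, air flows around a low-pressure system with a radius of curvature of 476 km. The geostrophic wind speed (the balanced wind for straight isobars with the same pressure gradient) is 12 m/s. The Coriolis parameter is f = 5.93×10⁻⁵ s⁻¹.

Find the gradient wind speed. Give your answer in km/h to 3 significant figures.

Around a low, centrifugal force acts outward with Coriolis, so pressure-gradient force balances both:
(1/ρ)|∂P/∂n| = fV + V²/R  →  V² + fR·V − fR·V_g = 0
With fR = 5.93×10⁻⁵ × 476×10³ m = 28.2 m/s:
V = [−fR + √((fR)² + 4 fR V_g)]/2 = [−28.2 + √(28.2² + 4×28.2×12)]/2 = 9.08 m/s
Subgeostrophic (V < V_g = 12 m/s), as expected around a low.
Converting: 9.08 m/s × 3.6 = 32.7 km/h

32.7 km/h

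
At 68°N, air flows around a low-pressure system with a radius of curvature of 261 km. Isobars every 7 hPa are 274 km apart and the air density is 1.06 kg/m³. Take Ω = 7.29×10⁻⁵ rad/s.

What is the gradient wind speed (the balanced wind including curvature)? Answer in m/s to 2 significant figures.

13 m/s

Coriolis parameter at 68°N:
f = 2Ω sin φ = 2 × 7.29×10⁻⁵ × sin 68° = 1.35×10⁻⁴ s⁻¹
Pressure gradient: |∂P/∂n| = 700 Pa / 274000 m = 2.55×10⁻³ Pa/m
Geostrophic speed: V_g = |∂P/∂n|/(fρ) = 2.55×10⁻³/(1.35×10⁻⁴ × 1.06) = 17.8 m/s
Around a low, centrifugal force acts outward with Coriolis, so pressure-gradient force balances both:
(1/ρ)|∂P/∂n| = fV + V²/R  →  V² + fR·V − fR·V_g = 0
With fR = 1.35×10⁻⁴ × 261×10³ m = 35.3 m/s:
V = [−fR + √((fR)² + 4 fR V_g)]/2 = [−35.3 + √(35.3² + 4×35.3×17.8)]/2 = 13 m/s
Subgeostrophic (V < V_g = 17.8 m/s), as expected around a low.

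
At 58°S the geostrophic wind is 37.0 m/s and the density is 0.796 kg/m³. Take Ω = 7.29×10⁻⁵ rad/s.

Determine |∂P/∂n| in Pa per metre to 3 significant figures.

3.64×10⁻³ Pa/m

Coriolis parameter at 58°S:
f = 2Ω sin φ = 2 × 7.29×10⁻⁵ × sin 58° = 1.24×10⁻⁴ s⁻¹
Geostrophic balance rearranged: |∂P/∂n| = f ρ V_g
|∂P/∂n| = 1.24×10⁻⁴ × 0.796 × 37.0 = 3.64×10⁻³ Pa/m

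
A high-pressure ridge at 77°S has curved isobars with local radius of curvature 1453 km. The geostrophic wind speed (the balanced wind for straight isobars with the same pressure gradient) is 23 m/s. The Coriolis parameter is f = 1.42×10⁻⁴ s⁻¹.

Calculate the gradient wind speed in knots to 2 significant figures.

Around a high, pressure-gradient force acts outward with centrifugal, so Coriolis balances both:
fV = (1/ρ)|∂P/∂n| + V²/R  →  V² − fR·V + fR·V_g = 0
With fR = 1.42×10⁻⁴ × 1453×10³ m = 206 m/s:
V = [fR − √((fR)² − 4 fR V_g)]/2 = [206 − √(206² − 4×206×23)]/2 = 26.4 m/s
Supergeostrophic (V > V_g = 23 m/s), as expected around a high.
Converting: 26.4 m/s × 1.944 = 51 knots

51 knots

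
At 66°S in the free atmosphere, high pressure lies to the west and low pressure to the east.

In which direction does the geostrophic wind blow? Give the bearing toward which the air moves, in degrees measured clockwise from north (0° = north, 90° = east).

The pressure-gradient force points toward the east (bearing 090°).
Geostrophic balance: in the Southern Hemisphere the Coriolis force deflects motion to the left, so the geostrophic wind blows 90° to the left of the pressure-gradient force (low pressure on the right).
Rotating 090° by 90° counterclockwise gives 000° — the wind blows toward the north.

000°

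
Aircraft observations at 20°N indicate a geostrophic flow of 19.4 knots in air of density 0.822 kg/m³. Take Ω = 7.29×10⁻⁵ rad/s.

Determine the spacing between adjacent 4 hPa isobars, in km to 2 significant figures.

Coriolis parameter at 20°N:
f = 2Ω sin φ = 2 × 7.29×10⁻⁵ × sin 20° = 4.99×10⁻⁵ s⁻¹
Wind speed in SI: 19.4 knots = 9.98 m/s
Geostrophic balance rearranged: |∂P/∂n| = f ρ V_g
|∂P/∂n| = 4.99×10⁻⁵ × 0.822 × 9.98 = 4.09×10⁻⁴ Pa/m
Isobar spacing: Δn = ΔP/|∂P/∂n| = 400 Pa / 4.09×10⁻⁴ Pa/m = 977775 m ≈ 980 km

980 km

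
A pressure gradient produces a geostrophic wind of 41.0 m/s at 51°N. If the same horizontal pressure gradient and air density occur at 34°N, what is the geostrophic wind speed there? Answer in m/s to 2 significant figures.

With the same pressure gradient and density, V_g ∝ 1/f ∝ 1/sin φ.
V₂ = V₁ · sin φ₁ / sin φ₂ = 41.0 × sin 51° / sin 34°
V₂ = 41.0 × 0.7771/0.5592 = 57 m/s

57 m/s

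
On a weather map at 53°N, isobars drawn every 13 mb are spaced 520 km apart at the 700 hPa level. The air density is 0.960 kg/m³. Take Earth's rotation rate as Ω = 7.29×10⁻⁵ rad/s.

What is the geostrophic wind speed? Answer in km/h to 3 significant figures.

80.5 km/h

Coriolis parameter at 53°N:
f = 2Ω sin φ = 2 × 7.29×10⁻⁵ × sin 53° = 1.16×10⁻⁴ s⁻¹
Pressure gradient: |∂P/∂n| = 1300 Pa / 520000 m = 2.50×10⁻³ Pa/m
Geostrophic balance (pressure-gradient force = Coriolis force):
V_g = (1/(fρ)) |∂P/∂n| = 2.50×10⁻³ / (1.16×10⁻⁴ × 0.960) = 22.4 m/s
Converting: 22.4 m/s × 3.6 = 80.5 km/h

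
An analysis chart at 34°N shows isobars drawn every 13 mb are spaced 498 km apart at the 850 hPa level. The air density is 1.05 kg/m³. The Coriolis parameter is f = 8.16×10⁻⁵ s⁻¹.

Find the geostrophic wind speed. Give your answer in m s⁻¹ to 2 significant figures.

30 m s⁻¹

Pressure gradient: |∂P/∂n| = 1300 Pa / 498000 m = 2.61×10⁻³ Pa/m
Geostrophic balance (pressure-gradient force = Coriolis force):
V_g = (1/(fρ)) |∂P/∂n| = 2.61×10⁻³ / (8.16×10⁻⁵ × 1.05) = 30.5 m/s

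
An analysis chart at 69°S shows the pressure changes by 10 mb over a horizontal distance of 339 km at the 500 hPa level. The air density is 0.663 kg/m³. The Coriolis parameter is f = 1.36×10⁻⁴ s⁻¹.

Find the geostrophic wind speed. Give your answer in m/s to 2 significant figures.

33 m/s

Pressure gradient: |∂P/∂n| = 1000 Pa / 339000 m = 2.95×10⁻³ Pa/m
Geostrophic balance (pressure-gradient force = Coriolis force):
V_g = (1/(fρ)) |∂P/∂n| = 2.95×10⁻³ / (1.36×10⁻⁴ × 0.663) = 32.7 m/s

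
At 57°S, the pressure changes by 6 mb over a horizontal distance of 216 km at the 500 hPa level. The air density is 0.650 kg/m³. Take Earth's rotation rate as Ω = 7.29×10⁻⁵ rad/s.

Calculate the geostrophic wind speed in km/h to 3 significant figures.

126 km/h

Coriolis parameter at 57°S:
f = 2Ω sin φ = 2 × 7.29×10⁻⁵ × sin 57° = 1.22×10⁻⁴ s⁻¹
Pressure gradient: |∂P/∂n| = 600 Pa / 216000 m = 2.78×10⁻³ Pa/m
Geostrophic balance (pressure-gradient force = Coriolis force):
V_g = (1/(fρ)) |∂P/∂n| = 2.78×10⁻³ / (1.22×10⁻⁴ × 0.650) = 34.9 m/s
Converting: 34.9 m/s × 3.6 = 126 km/h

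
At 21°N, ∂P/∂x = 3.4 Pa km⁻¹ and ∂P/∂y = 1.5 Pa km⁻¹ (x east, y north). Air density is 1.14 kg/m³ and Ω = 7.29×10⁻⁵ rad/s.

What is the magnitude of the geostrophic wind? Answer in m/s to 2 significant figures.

62 m/s

Coriolis parameter at 21°N:
f = 2Ω sin φ = 2 × 7.29×10⁻⁵ × sin 21° = 5.23×10⁻⁵ s⁻¹
Component geostrophic relations (x east, y north):
u_g = −(1/(fρ)) ∂P/∂y,  v_g = (1/(fρ)) ∂P/∂x
u_g = −(1.5×10⁻³)/(5.23×10⁻⁵ × 1.14) = −25.2 m/s;  v_g = (3.4×10⁻³)/(5.23×10⁻⁵ × 1.14) = 57.1 m/s
|V_g| = √(u_g² + v_g²) = 62.4 m/s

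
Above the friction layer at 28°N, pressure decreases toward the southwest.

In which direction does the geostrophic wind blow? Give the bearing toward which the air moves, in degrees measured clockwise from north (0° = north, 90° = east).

The pressure-gradient force points toward the southwest (bearing 225°).
Geostrophic balance: in the Northern Hemisphere the Coriolis force deflects motion to the right, so the geostrophic wind blows 90° to the right of the pressure-gradient force (low pressure on the left).
Rotating 225° by 90° clockwise gives 315° — the wind blows toward the northwest.

315°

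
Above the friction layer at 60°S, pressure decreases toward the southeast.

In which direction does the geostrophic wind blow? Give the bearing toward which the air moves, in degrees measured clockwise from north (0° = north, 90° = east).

045°

The pressure-gradient force points toward the southeast (bearing 135°).
Geostrophic balance: in the Southern Hemisphere the Coriolis force deflects motion to the left, so the geostrophic wind blows 90° to the left of the pressure-gradient force (low pressure on the right).
Rotating 135° by 90° counterclockwise gives 045° — the wind blows toward the northeast.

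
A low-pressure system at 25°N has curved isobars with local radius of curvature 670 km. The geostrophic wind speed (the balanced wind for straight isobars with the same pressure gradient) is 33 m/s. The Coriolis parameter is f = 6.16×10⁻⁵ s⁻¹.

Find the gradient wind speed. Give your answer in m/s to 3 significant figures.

21.6 m/s

Around a low, centrifugal force acts outward with Coriolis, so pressure-gradient force balances both:
(1/ρ)|∂P/∂n| = fV + V²/R  →  V² + fR·V − fR·V_g = 0
With fR = 6.16×10⁻⁵ × 670×10³ m = 41.3 m/s:
V = [−fR + √((fR)² + 4 fR V_g)]/2 = [−41.3 + √(41.3² + 4×41.3×33)]/2 = 21.6 m/s
Subgeostrophic (V < V_g = 33 m/s), as expected around a low.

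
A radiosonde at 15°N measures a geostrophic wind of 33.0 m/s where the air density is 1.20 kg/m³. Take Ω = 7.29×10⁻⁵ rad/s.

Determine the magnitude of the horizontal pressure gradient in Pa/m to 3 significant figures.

1.49×10⁻³ Pa/m

Coriolis parameter at 15°N:
f = 2Ω sin φ = 2 × 7.29×10⁻⁵ × sin 15° = 3.77×10⁻⁵ s⁻¹
Geostrophic balance rearranged: |∂P/∂n| = f ρ V_g
|∂P/∂n| = 3.77×10⁻⁵ × 1.20 × 33.0 = 1.49×10⁻³ Pa/m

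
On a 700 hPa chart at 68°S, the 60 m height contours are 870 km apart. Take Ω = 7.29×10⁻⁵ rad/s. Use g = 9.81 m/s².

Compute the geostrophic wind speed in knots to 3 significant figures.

9.73 knots

Coriolis parameter at 68°S:
f = 2Ω sin φ = 2 × 7.29×10⁻⁵ × sin 68° = 1.35×10⁻⁴ s⁻¹
Height gradient: |∂Z/∂n| = 60 m / 870000 m = 6.90×10⁻⁵
On a pressure surface, geostrophic balance gives V_g = (g/f)|∂Z/∂n|:
V_g = 9.81 × 6.90×10⁻⁵ / 1.35×10⁻⁴ = 5.00 m/s
Converting: 5.00 m/s × 1.944 = 9.73 knots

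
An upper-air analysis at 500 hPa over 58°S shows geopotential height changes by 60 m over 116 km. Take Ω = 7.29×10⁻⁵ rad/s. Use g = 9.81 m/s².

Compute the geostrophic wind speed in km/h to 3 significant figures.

Coriolis parameter at 58°S:
f = 2Ω sin φ = 2 × 7.29×10⁻⁵ × sin 58° = 1.24×10⁻⁴ s⁻¹
Height gradient: |∂Z/∂n| = 60 m / 116000 m = 5.17×10⁻⁴
On a pressure surface, geostrophic balance gives V_g = (g/f)|∂Z/∂n|:
V_g = 9.81 × 5.17×10⁻⁴ / 1.24×10⁻⁴ = 41.0 m/s
Converting: 41.0 m/s × 3.6 = 148 km/h

148 km/h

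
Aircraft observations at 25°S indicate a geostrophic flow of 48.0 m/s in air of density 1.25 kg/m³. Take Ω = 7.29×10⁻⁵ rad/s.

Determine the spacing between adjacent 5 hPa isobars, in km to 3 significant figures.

Coriolis parameter at 25°S:
f = 2Ω sin φ = 2 × 7.29×10⁻⁵ × sin 25° = 6.16×10⁻⁵ s⁻¹
Geostrophic balance rearranged: |∂P/∂n| = f ρ V_g
|∂P/∂n| = 6.16×10⁻⁵ × 1.25 × 48.0 = 3.70×10⁻³ Pa/m
Isobar spacing: Δn = ΔP/|∂P/∂n| = 500 Pa / 3.70×10⁻³ Pa/m = 135242 m ≈ 135 km

135 km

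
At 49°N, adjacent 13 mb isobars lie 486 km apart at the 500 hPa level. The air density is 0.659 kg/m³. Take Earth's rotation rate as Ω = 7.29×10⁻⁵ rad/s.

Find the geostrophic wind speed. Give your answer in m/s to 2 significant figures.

Coriolis parameter at 49°N:
f = 2Ω sin φ = 2 × 7.29×10⁻⁵ × sin 49° = 1.10×10⁻⁴ s⁻¹
Pressure gradient: |∂P/∂n| = 1300 Pa / 486000 m = 2.67×10⁻³ Pa/m
Geostrophic balance (pressure-gradient force = Coriolis force):
V_g = (1/(fρ)) |∂P/∂n| = 2.67×10⁻³ / (1.10×10⁻⁴ × 0.659) = 36.9 m/s

37 m/s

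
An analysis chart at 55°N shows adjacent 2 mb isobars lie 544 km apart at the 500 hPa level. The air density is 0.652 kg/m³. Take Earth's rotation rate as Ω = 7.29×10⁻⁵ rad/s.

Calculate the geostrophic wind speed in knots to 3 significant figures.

Coriolis parameter at 55°N:
f = 2Ω sin φ = 2 × 7.29×10⁻⁵ × sin 55° = 1.19×10⁻⁴ s⁻¹
Pressure gradient: |∂P/∂n| = 200 Pa / 544000 m = 3.68×10⁻⁴ Pa/m
Geostrophic balance (pressure-gradient force = Coriolis force):
V_g = (1/(fρ)) |∂P/∂n| = 3.68×10⁻⁴ / (1.19×10⁻⁴ × 0.652) = 4.72 m/s
Converting: 4.72 m/s × 1.944 = 9.18 knots

9.18 knots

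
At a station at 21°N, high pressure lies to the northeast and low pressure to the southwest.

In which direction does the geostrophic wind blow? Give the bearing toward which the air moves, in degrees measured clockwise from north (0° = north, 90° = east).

315°

The pressure-gradient force points toward the southwest (bearing 225°).
Geostrophic balance: in the Northern Hemisphere the Coriolis force deflects motion to the right, so the geostrophic wind blows 90° to the right of the pressure-gradient force (low pressure on the left).
Rotating 225° by 90° clockwise gives 315° — the wind blows toward the northwest.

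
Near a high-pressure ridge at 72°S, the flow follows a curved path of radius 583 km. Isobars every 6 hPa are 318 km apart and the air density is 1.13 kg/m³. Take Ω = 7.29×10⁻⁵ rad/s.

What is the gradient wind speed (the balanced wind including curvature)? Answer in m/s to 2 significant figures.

15 m/s

Coriolis parameter at 72°S:
f = 2Ω sin φ = 2 × 7.29×10⁻⁵ × sin 72° = 1.39×10⁻⁴ s⁻¹
Pressure gradient: |∂P/∂n| = 600 Pa / 318000 m = 1.89×10⁻³ Pa/m
Geostrophic speed: V_g = |∂P/∂n|/(fρ) = 1.89×10⁻³/(1.39×10⁻⁴ × 1.13) = 12.0 m/s
Around a high, pressure-gradient force acts outward with centrifugal, so Coriolis balances both:
fV = (1/ρ)|∂P/∂n| + V²/R  →  V² − fR·V + fR·V_g = 0
With fR = 1.39×10⁻⁴ × 583×10³ m = 80.8 m/s:
V = [fR − √((fR)² − 4 fR V_g)]/2 = [80.8 − √(80.8² − 4×80.8×12)]/2 = 14.7 m/s
Supergeostrophic (V > V_g = 12 m/s), as expected around a high.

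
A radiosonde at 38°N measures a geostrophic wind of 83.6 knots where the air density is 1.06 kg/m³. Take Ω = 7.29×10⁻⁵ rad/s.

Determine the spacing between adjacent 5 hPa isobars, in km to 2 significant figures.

Coriolis parameter at 38°N:
f = 2Ω sin φ = 2 × 7.29×10⁻⁵ × sin 38° = 8.98×10⁻⁵ s⁻¹
Wind speed in SI: 83.6 knots = 43.0 m/s
Geostrophic balance rearranged: |∂P/∂n| = f ρ V_g
|∂P/∂n| = 8.98×10⁻⁵ × 1.06 × 43.0 = 4.09×10⁻³ Pa/m
Isobar spacing: Δn = ΔP/|∂P/∂n| = 500 Pa / 4.09×10⁻³ Pa/m = 122186 m ≈ 120 km

120 km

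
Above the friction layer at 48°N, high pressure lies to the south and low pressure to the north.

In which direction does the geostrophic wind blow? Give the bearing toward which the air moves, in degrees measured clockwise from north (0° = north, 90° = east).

The pressure-gradient force points toward the north (bearing 000°).
Geostrophic balance: in the Northern Hemisphere the Coriolis force deflects motion to the right, so the geostrophic wind blows 90° to the right of the pressure-gradient force (low pressure on the left).
Rotating 000° by 90° clockwise gives 090° — the wind blows toward the east.

090°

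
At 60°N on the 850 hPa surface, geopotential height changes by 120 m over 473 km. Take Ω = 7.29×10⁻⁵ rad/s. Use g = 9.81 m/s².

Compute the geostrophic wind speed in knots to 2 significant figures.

38 knots

Coriolis parameter at 60°N:
f = 2Ω sin φ = 2 × 7.29×10⁻⁵ × sin 60° = 1.26×10⁻⁴ s⁻¹
Height gradient: |∂Z/∂n| = 120 m / 473000 m = 2.54×10⁻⁴
On a pressure surface, geostrophic balance gives V_g = (g/f)|∂Z/∂n|:
V_g = 9.81 × 2.54×10⁻⁴ / 1.26×10⁻⁴ = 19.7 m/s
Converting: 19.7 m/s × 1.944 = 38 knots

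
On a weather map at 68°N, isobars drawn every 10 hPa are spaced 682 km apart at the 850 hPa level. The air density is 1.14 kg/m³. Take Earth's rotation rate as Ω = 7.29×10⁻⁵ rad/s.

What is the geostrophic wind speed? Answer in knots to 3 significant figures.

18.5 knots

Coriolis parameter at 68°N:
f = 2Ω sin φ = 2 × 7.29×10⁻⁵ × sin 68° = 1.35×10⁻⁴ s⁻¹
Pressure gradient: |∂P/∂n| = 1000 Pa / 682000 m = 1.47×10⁻³ Pa/m
Geostrophic balance (pressure-gradient force = Coriolis force):
V_g = (1/(fρ)) |∂P/∂n| = 1.47×10⁻³ / (1.35×10⁻⁴ × 1.14) = 9.51 m/s
Converting: 9.51 m/s × 1.944 = 18.5 knots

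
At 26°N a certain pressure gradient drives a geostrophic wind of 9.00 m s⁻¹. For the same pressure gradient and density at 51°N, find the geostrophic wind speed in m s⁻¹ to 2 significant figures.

5.1 m s⁻¹

With the same pressure gradient and density, V_g ∝ 1/f ∝ 1/sin φ.
V₂ = V₁ · sin φ₁ / sin φ₂ = 9.00 × sin 26° / sin 51°
V₂ = 9.00 × 0.4384/0.7771 = 5.1 m s⁻¹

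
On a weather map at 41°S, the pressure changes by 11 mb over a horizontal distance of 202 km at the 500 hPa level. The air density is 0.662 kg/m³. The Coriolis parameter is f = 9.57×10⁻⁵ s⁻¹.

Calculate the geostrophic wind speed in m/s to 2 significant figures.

Pressure gradient: |∂P/∂n| = 1100 Pa / 202000 m = 5.45×10⁻³ Pa/m
Geostrophic balance (pressure-gradient force = Coriolis force):
V_g = (1/(fρ)) |∂P/∂n| = 5.45×10⁻³ / (9.57×10⁻⁵ × 0.662) = 86.0 m/s

86 m/s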